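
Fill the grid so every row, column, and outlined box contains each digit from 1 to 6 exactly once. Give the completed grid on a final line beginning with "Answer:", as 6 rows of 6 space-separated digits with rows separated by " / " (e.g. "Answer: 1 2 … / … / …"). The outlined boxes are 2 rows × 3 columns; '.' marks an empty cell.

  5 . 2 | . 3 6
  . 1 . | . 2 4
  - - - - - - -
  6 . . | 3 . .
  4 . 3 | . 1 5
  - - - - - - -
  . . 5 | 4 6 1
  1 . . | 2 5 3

Step 1. [r4c2∈{2}] r4c2's peers cover all but 2. So r4c2=2.
Step 2. [r6c2∈{4,6}] col 2 places 6 nowhere but r6c2 ⇒ r6c2=6.
Step 3. [r2c1∈{3}] nothing but 3 survives at r2c1. So r2c1=3.
Step 4. [r2c3∈{6}] r2c3 has the single candidate 6. So r2c3=6.
Step 5. [r5c2∈{3}] r5c2 has the single candidate 3, so r5c2=3.
Step 6. [r2c4∈{5}] r2c4 is down to just 5. So r2c4=5.
Step 7. [r6c3∈{4}] r6c3's peers cover all but 4 ⇒ r6c3=4.
Step 8. [r4c4∈{6}] r4c4 has the single candidate 6, so r4c4=6.
Step 9. [r1c2∈{4}] nothing but 4 survives at r1c2. So r1c2=4.
Step 10. [r5c1∈{2}] only 2 remains possible at r5c1, so r5c1=2.
Step 11. [r3c2∈{5}] only 5 remains possible at r3c2, so r3c2=5.
Step 12. [r3c5∈{4}] only 4 remains possible at r3c5, so r3c5=4.
Step 13. [r1c4∈{1}] r1c4 is down to just 1 ⇒ r1c4=1.
Step 14. [r3c3∈{1}] r3c3 has the single candidate 1, so r3c3=1.
Step 15. [r3c6∈{2}] r3c6 is down to just 2, so r3c6=2.

Answer: 5 4 2 1 3 6 / 3 1 6 5 2 4 / 6 5 1 3 4 2 / 4 2 3 6 1 5 / 2 3 5 4 6 1 / 1 6 4 2 5 3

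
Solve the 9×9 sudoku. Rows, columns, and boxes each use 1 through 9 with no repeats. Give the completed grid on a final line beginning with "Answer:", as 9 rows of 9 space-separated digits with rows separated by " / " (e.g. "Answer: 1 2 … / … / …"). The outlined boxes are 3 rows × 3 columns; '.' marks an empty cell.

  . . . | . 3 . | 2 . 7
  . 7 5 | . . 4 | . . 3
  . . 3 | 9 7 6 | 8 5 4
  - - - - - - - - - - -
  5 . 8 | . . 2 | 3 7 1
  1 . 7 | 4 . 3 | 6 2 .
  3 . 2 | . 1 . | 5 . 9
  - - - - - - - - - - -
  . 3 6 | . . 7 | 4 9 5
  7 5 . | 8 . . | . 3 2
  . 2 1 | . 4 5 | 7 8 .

Step 1. [r1c2∈{1,4,6,8,9}] 8 has one home in col 2: r1c2, so r1c2=8.
Step 2. [r7c4∈{1,2}] 1 has one home in row 7: r7c4 ⇒ r7c4=1.
Step 3. [r4c4∈{6}] r4c4 has the single candidate 6, so r4c4=6.
Step 4. [r4c5∈{9}] r4c5 has the single candidate 9 ⇒ r4c5=9.
Step 5. [r9c1∈{9}] r9c1's peers cover all but 9, so r9c1=9.
Step 6. [r2c4∈{2}] only 2 remains possible at r2c4. So r2c4=2.
Step 7. [r2c1∈{6}] r2c1 has the single candidate 6, so r2c1=6.
Step 8. [r2c8∈{1}] r2c8 has the single candidate 1, so r2c8=1.
Step 9. [r6c2∈{4,6}] 6 has one home in row 6: r6c2, so r6c2=6.
Step 10. [r5c9∈{8}] r5c9 has the single candidate 8. So r5c9=8.
Step 11. [r8c3∈{4}] only 4 remains possible at r8c3 ⇒ r8c3=4.
Step 12. [r9c9∈{6}] r9c9 has the single candidate 6 ⇒ r9c9=6.
Step 13. [r1c3∈{9}] nothing but 9 survives at r1c3, so r1c3=9.
Step 14. [r6c6∈{8}] r6c6 has the single candidate 8. So r6c6=8.
Step 15. [r4c2∈{4}] r4c2's peers cover all but 4 ⇒ r4c2=4.
Step 16. [r7c1∈{8}] r7c1 has the single candidate 8 ⇒ r7c1=8.
Step 17. [r1c6∈{1}] r1c6's peers cover all but 1. So r1c6=1.
Step 18. [r1c8∈{6}] only 6 remains possible at r1c8, so r1c8=6.
Step 19. [r1c1∈{4}] only 4 remains possible at r1c1, so r1c1=4.
Step 20. [r8c6∈{9}] only 9 remains possible at r8c6, so r8c6=9.
Step 21. [r8c5∈{6}] r8c5's peers cover all but 6, so r8c5=6.
Step 22. [r9c4∈{3}] r9c4 has the single candidate 3. So r9c4=3.
Step 23. [r5c2∈{9}] r5c2 is down to just 9. So r5c2=9.
Step 24. [r2c5∈{8}] r2c5 has the single candidate 8. So r2c5=8.
Step 25. [r1c4∈{5}] only 5 remains possible at r1c4. So r1c4=5.
Step 26. [r2c7∈{9}] r2c7 is down to just 9 ⇒ r2c7=9.
Step 27. [r8c7∈{1}] r8c7 is down to just 1 ⇒ r8c7=1.
Step 28. [r6c8∈{4}] r6c8's peers cover all but 4 ⇒ r6c8=4.
Step 29. [r3c1∈{2}] r3c1's peers cover all but 2, so r3c1=2.
Step 30. [r6c4∈{7}] r6c4 has the single candidate 7, so r6c4=7.
Step 31. [r3c2∈{1}] only 1 remains possible at r3c2 ⇒ r3c2=1.
Step 32. [r7c5∈{2}] r7c5 is down to just 2, so r7c5=2.
Step 33. [r5c5∈{5}] r5c5's peers cover all but 5. So r5c5=5.

Answer: 4 8 9 5 3 1 2 6 7 / 6 7 5 2 8 4 9 1 3 / 2 1 3 9 7 6 8 5 4 / 5 4 8 6 9 2 3 7 1 / 1 9 7 4 5 3 6 2 8 / 3 6 2 7 1 8 5 4 9 / 8 3 6 1 2 7 4 9 5 / 7 5 4 8 6 9 1 3 2 / 9 2 1 3 4 5 7 8 6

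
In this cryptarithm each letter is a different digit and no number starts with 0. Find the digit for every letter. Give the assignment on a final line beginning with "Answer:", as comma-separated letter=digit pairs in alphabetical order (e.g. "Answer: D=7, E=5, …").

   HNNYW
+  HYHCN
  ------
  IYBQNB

Step 1. [col 1: W + N ≡ B (mod 10)] column 1 (W + N ≡ B (mod 10), carry-in 0) doesn't pin N yet; pick N=4 and continue. So N=4.
Step 2. [I] I is the leading digit of a 6-digit sum of two 5-digit numbers; the final carry is exactly 1 ⇒ I=1.
Step 3. [col 1: W + N ≡ B (mod 10)] column 1 (W + N ≡ B (mod 10), carry-in 0) doesn't pin B yet; pick B=0 and continue. So B=0.
Step 4. [col 1: W + N ≡ B (mod 10)] in column 1 we have W+N≡B with carry-in 0; given N=4, B=0 and digits 0,1,4 already taken and all letters distinct, that pins W to 6 ⇒ W=6.
Step 5. [col 2: Y + C ≡ N (mod 10)] no forcing yet in column 2 (carry-in 1); C=8 is free and consistent — try it. So C=8.
Step 6. [col 2: Y + C ≡ N (mod 10)] from column 2 (C=8, N=4, carry-in 1, digits 0,1,4,6,8 already taken and all letters distinct): Y must equal 5. So Y=5.
Step 7. [col 3: N + H ≡ Q (mod 10)] Q=2 is one option consistent with column 3 (N + H ≡ Q (mod 10), carry-in 1) — take it, so Q=2.
Step 8. [col 3: N + H ≡ Q (mod 10)] in column 3 we have N+H≡Q with carry-in 1; given N=4, Q=2 and digits 0,1,2,4,5,6,8 already taken and all letters distinct, that pins H to 7 ⇒ H=7.

Answer: B=0, C=8, H=7, I=1, N=4, Q=2, W=6, Y=5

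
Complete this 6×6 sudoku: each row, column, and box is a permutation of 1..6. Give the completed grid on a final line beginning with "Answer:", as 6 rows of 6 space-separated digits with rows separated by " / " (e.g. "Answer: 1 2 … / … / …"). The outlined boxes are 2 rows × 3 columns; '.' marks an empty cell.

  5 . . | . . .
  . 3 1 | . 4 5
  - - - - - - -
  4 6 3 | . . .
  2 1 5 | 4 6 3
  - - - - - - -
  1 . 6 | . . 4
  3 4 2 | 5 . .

Step 1. [r2c4∈{2,6}] 2 has one home in row 2: r2c4 ⇒ r2c4=2.
Step 2. [r6c5∈{1}] nothing but 1 survives at r6c5 ⇒ r6c5=1.
Step 3. [r1c4∈{1,3,6}] across col 4, 6 lands solely at r1c4. So r1c4=6.
Step 4. [r5c5∈{2,3}] row 5 places 2 nowhere but r5c5, so r5c5=2.
Step 5. [r1c6∈{1}] r1c6's peers cover all but 1 ⇒ r1c6=1.
Step 6. [r2c1∈{6}] only 6 remains possible at r2c1, so r2c1=6.
Step 7. [r1c5∈{3}] only 3 remains possible at r1c5. So r1c5=3.
Step 8. [r6c6∈{6}] nothing but 6 survives at r6c6 ⇒ r6c6=6.
Step 9. [r3c6∈{2}] r3c6 is down to just 2. So r3c6=2.
Step 10. [r1c3∈{4}] r1c3 is down to just 4 ⇒ r1c3=4.
Step 11. [r3c4∈{1}] nothing but 1 survives at r3c4 ⇒ r3c4=1.
Step 12. [r3c5∈{5}] nothing but 5 survives at r3c5. So r3c5=5.
Step 13. [r1c2∈{2}] r1c2 is down to just 2. So r1c2=2.
Step 14. [r5c4∈{3}] nothing but 3 survives at r5c4, so r5c4=3.
Step 15. [r5c2∈{5}] only 5 remains possible at r5c2, so r5c2=5.

Answer: 5 2 4 6 3 1 / 6 3 1 2 4 5 / 4 6 3 1 5 2 / 2 1 5 4 6 3 / 1 5 6 3 2 4 / 3 4 2 5 1 6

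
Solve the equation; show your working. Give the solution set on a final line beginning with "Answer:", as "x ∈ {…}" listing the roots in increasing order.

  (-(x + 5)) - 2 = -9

Step 1. [(-(x + 5)) - 2 = -9] 2 comes off first (add 2) ⇒ sub: -(x + 5) = -7.
Step 2. [-(x + 5) = -7] leading − — multiply by −1, so neg: x + 5 = 7.
Step 3. [x + 5 = 7] subtract 5: x sits inside (… + 5), so sub: x = 2.

Answer: x ∈ {2}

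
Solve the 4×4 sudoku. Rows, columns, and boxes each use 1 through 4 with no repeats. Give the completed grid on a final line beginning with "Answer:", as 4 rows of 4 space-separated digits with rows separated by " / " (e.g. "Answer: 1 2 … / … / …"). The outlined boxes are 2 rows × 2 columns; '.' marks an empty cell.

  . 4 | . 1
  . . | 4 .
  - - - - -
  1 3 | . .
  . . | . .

Step 1. [r3c3∈{2}] nothing but 2 survives at r3c3. So r3c3=2.
Step 2. [r1c1∈{2,3}] in row 1, 2 fits only at r1c1 ⇒ r1c1=2.
Step 3. [r1c3∈{3}] r1c3 has the single candidate 3. So r1c3=3.
Step 4. [r4c1∈{4}] r4c1 has the single candidate 4. So r4c1=4.
Step 5. [r4c3∈{1}] r4c3 is down to just 1 ⇒ r4c3=1.
Step 6. [r4c2∈{2}] nothing but 2 survives at r4c2 ⇒ r4c2=2.
Step 7. [r2c2∈{1}] r2c2 has the single candidate 1. So r2c2=1.
Step 8. [r2c1∈{3}] r2c1 is down to just 3, so r2c1=3.
Step 9. [r2c4∈{2}] nothing but 2 survives at r2c4. So r2c4=2.
Step 10. [r4c4∈{3}] only 3 remains possible at r4c4, so r4c4=3.
Step 11. [r3c4∈{4}] r3c4's peers cover all but 4. So r3c4=4.

Answer: 2 4 3 1 / 3 1 4 2 / 1 3 2 4 / 4 2 1 3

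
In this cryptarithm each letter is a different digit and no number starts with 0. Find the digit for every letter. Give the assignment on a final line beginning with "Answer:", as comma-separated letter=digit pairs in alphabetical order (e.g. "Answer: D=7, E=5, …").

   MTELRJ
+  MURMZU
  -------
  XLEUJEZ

Step 1. [col 1: J + U ≡ Z (mod 10)] no forcing yet in column 1 (carry-in 0); J=2 is free and consistent — try it ⇒ J=2.
Step 2. [X] X is the leading digit of a 7-digit sum of two 6-digit numbers; the final carry is exactly 1. So X=1.
Step 3. [col 1: J + U ≡ Z (mod 10)] U=8 is one option consistent with column 1 (J + U ≡ Z (mod 10), carry-in 0) — take it ⇒ U=8.
Step 4. [col 1: J + U ≡ Z (mod 10)] column 1 reads J+U+carry(0)=Z with J=2, U=8; with digits 1,2,8 already taken and all letters distinct, the only value for Z is 0 ⇒ Z=0.
Step 5. [col 2: R + Z ≡ E (mod 10)] several values work for E in column 2 (R + Z ≡ E (mod 10), carry-in 1); try E=4, so E=4.
Step 6. [col 2: R + Z ≡ E (mod 10)] from column 2 (Z=0, E=4, carry-in 1, digits 0,1,2,4,8 already taken and all letters distinct): R must equal 3. So R=3.
Step 7. [col 3: L + M ≡ J (mod 10)] no forcing yet in column 3 (carry-in 0); L=5 is free and consistent — try it ⇒ L=5.
Step 8. [col 3: L + M ≡ J (mod 10)] from column 3 (L=5, J=2, carry-in 0, digits 0,1,2,3,4,5,8 already taken and all letters distinct): M must equal 7. So M=7.
Step 9. [col 5: T + U ≡ E (mod 10)] from column 5 (U=8, E=4, carry-in 0, digits 0,1,2,3,4,5,7,8 already taken and all letters distinct): T must equal 6, so T=6.

Answer: E=4, J=2, L=5, M=7, R=3, T=6, U=8, X=1, Z=0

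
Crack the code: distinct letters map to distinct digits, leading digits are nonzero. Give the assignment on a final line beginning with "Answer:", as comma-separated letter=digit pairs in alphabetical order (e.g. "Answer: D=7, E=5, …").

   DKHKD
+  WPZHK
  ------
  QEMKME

Step 1. [col 1: D + K ≡ E (mod 10)] no forcing yet in column 1 (carry-in 0); E=5 is free and consistent — try it. So E=5.
Step 2. [Q] adding two 5-digit numbers gives at most 5+1 digits, and here it does — Q is that final carry and must be 1 ⇒ Q=1.
Step 3. [col 1: D + K ≡ E (mod 10)] column 1 (D + K ≡ E (mod 10), carry-in 0) doesn't pin D yet; pick D=8 and continue. So D=8.
Step 4. [col 1: D + K ≡ E (mod 10)] in column 1 we have D+K≡E with carry-in 0; given D=8, E=5 and digits 1,5,8 already taken and all letters distinct, that pins K to 7 ⇒ K=7.
Step 5. [col 2: K + H ≡ M (mod 10)] no forcing yet in column 2 (carry-in 1); H=2 is free and consistent — try it ⇒ H=2.
Step 6. [col 2: K + H ≡ M (mod 10)] in column 2 we have K+H≡M with carry-in 1; given K=7, H=2 and digits 1,2,5,7,8 already taken and all letters distinct, that pins M to 0, so M=0.
Step 7. [col 3: H + Z ≡ K (mod 10)] from column 3 (H=2, K=7, carry-in 1, digits 0,1,2,5,7,8 already taken and all letters distinct): Z must equal 4. So Z=4.
Step 8. [col 4: K + P ≡ M (mod 10)] column 4: given K=7, M=0, carry-in 0, and digits 0,1,2,4,5,7,8 already taken and all letters distinct, K+P≡M (mod 10) forces P=3, so P=3.
Step 9. [col 5: D + W ≡ E (mod 10)] in column 5 we have D+W≡E with carry-in 1; given D=8, E=5 and digits 0,1,2,3,4,5,7,8 already taken and all letters distinct, that pins W to 6 ⇒ W=6.

Answer: D=8, E=5, H=2, K=7, M=0, P=3, Q=1, W=6, Z=4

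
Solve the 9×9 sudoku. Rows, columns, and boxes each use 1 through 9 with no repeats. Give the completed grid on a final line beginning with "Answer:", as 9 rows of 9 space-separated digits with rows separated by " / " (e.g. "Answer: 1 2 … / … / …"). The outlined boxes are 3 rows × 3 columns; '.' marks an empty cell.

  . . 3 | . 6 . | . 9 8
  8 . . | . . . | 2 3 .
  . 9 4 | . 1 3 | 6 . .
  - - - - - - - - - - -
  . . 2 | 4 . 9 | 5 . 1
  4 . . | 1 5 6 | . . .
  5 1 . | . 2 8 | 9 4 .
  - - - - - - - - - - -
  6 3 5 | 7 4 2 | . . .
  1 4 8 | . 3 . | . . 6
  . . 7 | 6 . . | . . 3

Step 1. [r6c9∈{7}] r6c9 has the single candidate 7 ⇒ r6c9=7.
Step 2. [r5c2∈{7,8}] in row 5, 7 fits only at r5c2. So r5c2=7.
Step 3. [r8c6∈{5}] nothing but 5 survives at r8c6, so r8c6=5.
Step 4. [r9c8∈{1,2,5,8}] across row 9, 5 lands solely at r9c8, so r9c8=5.
Step 5. [r1c7∈{1,4,7}] r1c7 is the only open cell in row 1 admitting 1 ⇒ r1c7=1.
Step 6. [r7c7∈{8}] r7c7's peers cover all but 8 ⇒ r7c7=8.
Step 7. [r6c3∈{6}] nothing but 6 survives at r6c3 ⇒ r6c3=6.
Step 8. [r2c9∈{4,5}] in col 9, 4 fits only at r2c9, so r2c9=4.
Step 9. [r2c6∈{7}] r2c6 has the single candidate 7, so r2c6=7.
Step 10. [r2c5∈{9}] only 9 remains possible at r2c5 ⇒ r2c5=9.
Step 11. [r2c4∈{5}] r2c4's peers cover all but 5 ⇒ r2c4=5.
Step 12. [r1c4∈{2}] only 2 remains possible at r1c4. So r1c4=2.
Step 13. [r5c8∈{2,8}] across row 5, 8 lands solely at r5c8 ⇒ r5c8=8.
Step 14. [r3c8∈{7}] nothing but 7 survives at r3c8. So r3c8=7.
Step 15. [r9c2∈{2}] nothing but 2 survives at r9c2 ⇒ r9c2=2.
Step 16. [r5c7∈{3}] only 3 remains possible at r5c7 ⇒ r5c7=3.
Step 17. [r8c7∈{7}] r8c7 has the single candidate 7 ⇒ r8c7=7.
Step 18. [r3c9∈{5}] nothing but 5 survives at r3c9 ⇒ r3c9=5.
Step 19. [r9c6∈{1}] only 1 remains possible at r9c6 ⇒ r9c6=1.
Step 20. [r2c3∈{1}] r2c3 is down to just 1, so r2c3=1.
Step 21. [r3c1∈{2}] r3c1 is down to just 2 ⇒ r3c1=2.
Step 22. [r1c1∈{7}] nothing but 7 survives at r1c1. So r1c1=7.
Step 23. [r7c9∈{9}] r7c9's peers cover all but 9 ⇒ r7c9=9.
Step 24. [r1c6∈{4}] nothing but 4 survives at r1c6 ⇒ r1c6=4.
Step 25. [r1c2∈{5}] r1c2 has the single candidate 5 ⇒ r1c2=5.
Step 26. [r9c7∈{4}] r9c7 is down to just 4, so r9c7=4.
Step 27. [r8c4∈{9}] r8c4 has the single candidate 9. So r8c4=9.
Step 28. [r6c4∈{3}] r6c4's peers cover all but 3 ⇒ r6c4=3.
Step 29. [r4c8∈{6}] r4c8's peers cover all but 6, so r4c8=6.
Step 30. [r3c4∈{8}] r3c4 is down to just 8. So r3c4=8.
Step 31. [r2c2∈{6}] nothing but 6 survives at r2c2. So r2c2=6.
Step 32. [r4c5∈{7}] r4c5's peers cover all but 7. So r4c5=7.
Step 33. [r4c2∈{8}] r4c2's peers cover all but 8 ⇒ r4c2=8.
Step 34. [r8c8∈{2}] r8c8 has the single candidate 2 ⇒ r8c8=2.
Step 35. [r9c5∈{8}] only 8 remains possible at r9c5. So r9c5=8.
Step 36. [r5c3∈{9}] r5c3's peers cover all but 9. So r5c3=9.
Step 37. [r5c9∈{2}] nothing but 2 survives at r5c9 ⇒ r5c9=2.
Step 38. [r7c8∈{1}] r7c8 has the single candidate 1, so r7c8=1.
Step 39. [r4c1∈{3}] r4c1 has the single candidate 3 ⇒ r4c1=3.
Step 40. [r9c1∈{9}] r9c1's peers cover all but 9. So r9c1=9.

Answer: 7 5 3 2 6 4 1 9 8 / 8 6 1 5 9 7 2 3 4 / 2 9 4 8 1 3 6 7 5 / 3 8 2 4 7 9 5 6 1 / 4 7 9 1 5 6 3 8 2 / 5 1 6 3 2 8 9 4 7 / 6 3 5 7 4 2 8 1 9 / 1 4 8 9 3 5 7 2 6 / 9 2 7 6 8 1 4 5 3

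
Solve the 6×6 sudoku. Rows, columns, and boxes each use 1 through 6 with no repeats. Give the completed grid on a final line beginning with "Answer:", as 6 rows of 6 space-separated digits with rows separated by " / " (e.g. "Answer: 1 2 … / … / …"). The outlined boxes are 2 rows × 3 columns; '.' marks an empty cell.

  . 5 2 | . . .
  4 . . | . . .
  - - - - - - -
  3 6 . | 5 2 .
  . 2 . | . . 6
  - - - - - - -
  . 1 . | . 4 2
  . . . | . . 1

Step 1. [r6c5∈{3,5,6}] r6c5 is the only open cell in box 6 admitting 5 ⇒ r6c5=5.
Step 2. [r2c2∈{3}] r2c2's peers cover all but 3. So r2c2=3.
Step 3. [r3c3∈{1,4}] in row 3, 1 fits only at r3c3 ⇒ r3c3=1.
Step 4. [r2c3∈{6}] nothing but 6 survives at r2c3 ⇒ r2c3=6.
Step 5. [r2c5∈{1}] nothing but 1 survives at r2c5, so r2c5=1.
Step 6. [r4c3∈{4,5}] r4c3 is the only open cell in box 3 admitting 4 ⇒ r4c3=4.
Step 7. [r1c4∈{3,4,6}] col 4 places 4 nowhere but r1c4. So r1c4=4.
Step 8. [r5c3∈{3,5}] across col 3, 5 lands solely at r5c3 ⇒ r5c3=5.
Step 9. [r5c4∈{3,6}] 3 has one home in row 5: r5c4 ⇒ r5c4=3.
Step 10. [r6c1∈{2,6}] r6c1 is the only open cell in row 6 admitting 2. So r6c1=2.
Step 11. [r4c5∈{3}] only 3 remains possible at r4c5, so r4c5=3.
Step 12. [r2c6∈{5}] nothing but 5 survives at r2c6 ⇒ r2c6=5.
Step 13. [r4c4∈{1}] r4c4's peers cover all but 1. So r4c4=1.
Step 14. [r1c5∈{6}] nothing but 6 survives at r1c5 ⇒ r1c5=6.
Step 15. [r6c4∈{6}] r6c4 has the single candidate 6. So r6c4=6.
Step 16. [r6c2∈{4}] only 4 remains possible at r6c2, so r6c2=4.
Step 17. [r1c6∈{3}] r1c6 is down to just 3 ⇒ r1c6=3.
Step 18. [r2c4∈{2}] r2c4's peers cover all but 2 ⇒ r2c4=2.
Step 19. [r3c6∈{4}] r3c6 has the single candidate 4. So r3c6=4.
Step 20. [r6c3∈{3}] nothing but 3 survives at r6c3 ⇒ r6c3=3.
Step 21. [r1c1∈{1}] r1c1 is down to just 1. So r1c1=1.
Step 22. [r4c1∈{5}] nothing but 5 survives at r4c1, so r4c1=5.
Step 23. [r5c1∈{6}] nothing but 6 survives at r5c1. So r5c1=6.

Answer: 1 5 2 4 6 3 / 4 3 6 2 1 5 / 3 6 1 5 2 4 / 5 2 4 1 3 6 / 6 1 5 3 4 2 / 2 4 3 6 5 1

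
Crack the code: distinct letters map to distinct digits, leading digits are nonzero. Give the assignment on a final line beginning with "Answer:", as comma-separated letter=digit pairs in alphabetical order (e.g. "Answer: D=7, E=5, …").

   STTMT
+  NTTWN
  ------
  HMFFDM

Step 1. [col 1: T + N ≡ M (mod 10)] column 1 (T + N ≡ M (mod 10), carry-in 0) doesn't pin N yet; pick N=8 and continue ⇒ N=8.
Step 2. [H] adding two 5-digit numbers gives at most 5+1 digits, and here it does — H is that final carry and must be 1, so H=1.
Step 3. [col 1: T + N ≡ M (mod 10)] several values work for T in column 1 (T + N ≡ M (mod 10), carry-in 0); try T=6, so T=6.
Step 4. [col 1: T + N ≡ M (mod 10)] column 1: given T=6, N=8, carry-in 0, and digits 1,6,8 already taken and all letters distinct, T+N≡M (mod 10) forces M=4. So M=4.
Step 5. [col 2: M + W ≡ D (mod 10)] column 2 (M + W ≡ D (mod 10), carry-in 1) doesn't pin W yet; pick W=7 and continue ⇒ W=7.
Step 6. [col 2: M + W ≡ D (mod 10)] from column 2 (M=4, W=7, carry-in 1, digits 1,4,6,7,8 already taken and all letters distinct): D must equal 2. So D=2.
Step 7. [col 3: T + T ≡ F (mod 10)] column 3 reads T+T+carry(1)=F with T=6; with digits 1,2,4,6,7,8 already taken and all letters distinct, the only value for F is 3. So F=3.
Step 8. [col 5: S + N ≡ M (mod 10)] column 5 reads S+N+carry(1)=M with N=8, M=4; with digits 1,2,3,4,6,7,8 already taken and all letters distinct, the only value for S is 5, so S=5.

Answer: D=2, F=3, H=1, M=4, N=8, S=5, T=6, W=7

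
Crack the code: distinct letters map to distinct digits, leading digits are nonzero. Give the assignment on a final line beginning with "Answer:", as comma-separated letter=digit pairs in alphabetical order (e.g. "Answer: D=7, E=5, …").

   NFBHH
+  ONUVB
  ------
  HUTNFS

Step 1. [col 1: H + B ≡ S (mod 10)] several values work for B in column 1 (H + B ≡ S (mod 10), carry-in 0); try B=2. So B=2.
Step 2. [col 1: H + B ≡ S (mod 10)] column 1 (H + B ≡ S (mod 10), carry-in 0) doesn't pin S yet; pick S=3 and continue. So S=3.
Step 3. [col 1: H + B ≡ S (mod 10)] from column 1 (B=2, S=3, carry-in 0, digits 2,3 already taken and all letters distinct): H must equal 1. So H=1.
Step 4. [col 2: H + V ≡ F (mod 10)] several values work for F in column 2 (H + V ≡ F (mod 10), carry-in 0); try F=9. So F=9.
Step 5. [col 2: H + V ≡ F (mod 10)] column 2 reads H+V+carry(0)=F with H=1, F=9; with digits 1,2,3,9 already taken and all letters distinct, the only value for V is 8. So V=8.
Step 6. [col 3: B + U ≡ N (mod 10)] no forcing yet in column 3 (carry-in 0); U=4 is free and consistent — try it ⇒ U=4.
Step 7. [col 3: B + U ≡ N (mod 10)] from column 3 (B=2, U=4, carry-in 0, digits 1,2,3,4,8,9 already taken and all letters distinct): N must equal 6. So N=6.
Step 8. [col 4: F + N ≡ T (mod 10)] column 4: given F=9, N=6, carry-in 0, and digits 1,2,3,4,6,8,9 already taken and all letters distinct, F+N≡T (mod 10) forces T=5 ⇒ T=5.
Step 9. [col 5: N + O ≡ U (mod 10)] column 5: given N=6, U=4, carry-in 1, and digits 1,2,3,4,5,6,8,9 already taken and all letters distinct, N+O≡U (mod 10) forces O=7. So O=7.

Answer: B=2, F=9, H=1, N=6, O=7, S=3, T=5, U=4, V=8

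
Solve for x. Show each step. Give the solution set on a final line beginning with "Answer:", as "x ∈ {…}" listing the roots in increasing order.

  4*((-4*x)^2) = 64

Step 1. [4*((-4*x)^2) = 64] LHS = 4·(…); ÷4 both sides, so div: (-4*x)^2 = 16.
Step 2. [(-4*x)^2 = 16] √ both sides: 16 ≥ 0 gives two branches. So sqrt: -4*x = 4 or -4.
Step 3. [-4*x = 4 or -4] leading coefficient -4: divide by -4 ⇒ div: x = -1 or 1.

Answer: x ∈ {-1, 1}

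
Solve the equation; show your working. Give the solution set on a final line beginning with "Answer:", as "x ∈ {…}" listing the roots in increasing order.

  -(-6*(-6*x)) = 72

Step 1. [-(-6*(-6*x)) = 72] flip signs both sides ⇒ neg: -6*(-6*x) = -72.
Step 2. [-6*(-6*x) = -72] leading coefficient -6: divide by -6 ⇒ div: -6*x = 12.
Step 3. [-6*x = 12] LHS = -6·(…); ÷-6 both sides, so div: x = -2.

Answer: x ∈ {-2}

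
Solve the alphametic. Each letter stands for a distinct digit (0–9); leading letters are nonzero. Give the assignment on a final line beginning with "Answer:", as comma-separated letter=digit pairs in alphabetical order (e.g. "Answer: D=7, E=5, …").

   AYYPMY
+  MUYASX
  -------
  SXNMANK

Step 1. [col 1: Y + X ≡ K (mod 10)] no forcing yet in column 1 (carry-in 0); Y=3 is free and consistent — try it. So Y=3.
Step 2. [col 1: Y + X ≡ K (mod 10)] several values work for X in column 1 (Y + X ≡ K (mod 10), carry-in 0); try X=5. So X=5.
Step 3. [col 1: Y + X ≡ K (mod 10)] from column 1 (Y=3, X=5, carry-in 0, digits 3,5 already taken and all letters distinct): K must equal 8 ⇒ K=8.
Step 4. [col 2: M + S ≡ N (mod 10)] several values work for N in column 2 (M + S ≡ N (mod 10), carry-in 0); try N=7. So N=7.
Step 5. [col 2: M + S ≡ N (mod 10)] M=6 is one option consistent with column 2 (M + S ≡ N (mod 10), carry-in 0) — take it. So M=6.
Step 6. [col 2: M + S ≡ N (mod 10)] column 2 reads M+S+carry(0)=N with M=6, N=7; with digits 3,5,6,7,8 already taken and all letters distinct, the only value for S is 1, so S=1.
Step 7. [col 3: P + A ≡ A (mod 10)] column 3 reads P+A+carry(0)=A with nothing yet; with digits 1,3,5,6,7,8 already taken and all letters distinct, the only value for P is 0, so P=0.
Step 8. [col 3: P + A ≡ A (mod 10)] A=9 is one option consistent with column 3 (P + A ≡ A (mod 10), carry-in 0) — take it, so A=9.
Step 9. [col 5: Y + U ≡ N (mod 10)] from column 5 (Y=3, N=7, carry-in 0, digits 0,1,3,5,6,7,8,9 already taken and all letters distinct): U must equal 4. So U=4.

Answer: A=9, K=8, M=6, N=7, P=0, S=1, U=4, X=5, Y=3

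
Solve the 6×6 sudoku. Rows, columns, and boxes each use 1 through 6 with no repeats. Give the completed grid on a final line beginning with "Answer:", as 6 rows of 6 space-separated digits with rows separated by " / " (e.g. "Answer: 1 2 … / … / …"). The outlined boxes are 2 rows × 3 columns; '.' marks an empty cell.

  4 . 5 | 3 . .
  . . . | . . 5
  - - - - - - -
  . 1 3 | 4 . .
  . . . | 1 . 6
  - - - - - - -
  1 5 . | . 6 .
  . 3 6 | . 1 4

Step 1. [r1c5∈{2}] nothing but 2 survives at r1c5 ⇒ r1c5=2.
Step 2. [r6c1∈{2}] r6c1's peers cover all but 2, so r6c1=2.
Step 3. [r4c2∈{2,4}] col 2 places 4 nowhere but r4c2, so r4c2=4.
Step 4. [r2c2∈{2,6}] in col 2, 2 fits only at r2c2 ⇒ r2c2=2.
Step 5. [r3c5∈{5}] nothing but 5 survives at r3c5 ⇒ r3c5=5.
Step 6. [r5c6∈{2,3}] in row 5, 3 fits only at r5c6 ⇒ r5c6=3.
Step 7. [r3c1∈{6}] nothing but 6 survives at r3c1 ⇒ r3c1=6.
Step 8. [r2c3∈{1}] r2c3 has the single candidate 1. So r2c3=1.
Step 9. [r5c4∈{2}] r5c4 has the single candidate 2 ⇒ r5c4=2.
Step 10. [r1c6∈{1}] only 1 remains possible at r1c6, so r1c6=1.
Step 11. [r4c1∈{5}] r4c1's peers cover all but 5 ⇒ r4c1=5.
Step 12. [r4c5∈{3}] r4c5's peers cover all but 3, so r4c5=3.
Step 13. [r3c6∈{2}] r3c6's peers cover all but 2. So r3c6=2.
Step 14. [r4c3∈{2}] r4c3 has the single candidate 2. So r4c3=2.
Step 15. [r2c5∈{4}] r2c5 is down to just 4, so r2c5=4.
Step 16. [r1c2∈{6}] nothing but 6 survives at r1c2. So r1c2=6.
Step 17. [r6c4∈{5}] r6c4's peers cover all but 5. So r6c4=5.
Step 18. [r2c1∈{3}] r2c1's peers cover all but 3 ⇒ r2c1=3.
Step 19. [r5c3∈{4}] r5c3 has the single candidate 4. So r5c3=4.
Step 20. [r2c4∈{6}] r2c4 is down to just 6, so r2c4=6.

Answer: 4 6 5 3 2 1 / 3 2 1 6 4 5 / 6 1 3 4 5 2 / 5 4 2 1 3 6 / 1 5 4 2 6 3 / 2 3 6 5 1 4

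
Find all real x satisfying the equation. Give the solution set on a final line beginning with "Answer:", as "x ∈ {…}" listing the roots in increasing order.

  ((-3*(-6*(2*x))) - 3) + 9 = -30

Step 1. [((-3*(-6*(2*x))) - 3) + 9 = -30] +9 is outermost — subtract 9 both sides ⇒ sub: (-3*(-6*(2*x))) - 3 = -39.
Step 2. [(-3*(-6*(2*x))) - 3 = -39] -3 | LHS and -3 | -39: pull -3 out, so factor: (-6*(2*x)) + 1 = 13.
Step 3. [(-6*(2*x)) + 1 = 13] 1 comes off first (subtract 1) ⇒ sub: -6*(2*x) = 12.
Step 4. [-6*(2*x) = 12] -6 out front; divide by -6 ⇒ div: 2*x = -2.
Step 5. [2*x = -2] LHS = 2·(…); ÷2 both sides, so div: x = -1.

Answer: x ∈ {-1}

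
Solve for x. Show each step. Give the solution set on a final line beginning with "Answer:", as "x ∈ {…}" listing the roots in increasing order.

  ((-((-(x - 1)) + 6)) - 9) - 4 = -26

Step 1. [((-((-(x - 1)) + 6)) - 9) - 4 = -26] add 4: x sits inside (… - 4) ⇒ sub: (-((-(x - 1)) + 6)) - 9 = -22.
Step 2. [(-((-(x - 1)) + 6)) - 9 = -22] 9 comes off first (add 9), so sub: -((-(x - 1)) + 6) = -13.
Step 3. [-((-(x - 1)) + 6) = -13] flip signs both sides ⇒ neg: (-(x - 1)) + 6 = 13.
Step 4. [(-(x - 1)) + 6 = 13] peel the +6: subtract 6 from each side, so sub: -(x - 1) = 7.
Step 5. [-(x - 1) = 7] flip signs both sides, so neg: x - 1 = -7.
Step 6. [x - 1 = -7] peel the -1: add 1 from each side ⇒ sub: x = -6.

Answer: x ∈ {-6}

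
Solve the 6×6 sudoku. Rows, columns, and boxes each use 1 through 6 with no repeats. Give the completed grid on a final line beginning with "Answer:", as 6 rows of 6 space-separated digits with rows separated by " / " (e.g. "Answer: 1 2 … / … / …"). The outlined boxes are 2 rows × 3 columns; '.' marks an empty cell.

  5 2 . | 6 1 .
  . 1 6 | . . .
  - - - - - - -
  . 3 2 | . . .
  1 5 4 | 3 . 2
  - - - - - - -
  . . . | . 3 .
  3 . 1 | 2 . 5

Step 1. [r1c6∈{3,4}] in row 1, 4 fits only at r1c6, so r1c6=4.
Step 2. [r4c5∈{6}] nothing but 6 survives at r4c5. So r4c5=6.
Step 3. [r6c5∈{4}] nothing but 4 survives at r6c5. So r6c5=4.
Step 4. [r5c6∈{1,6}] in col 6, 6 fits only at r5c6, so r5c6=6.
Step 5. [r3c4∈{1,4,5}] in row 3, 4 fits only at r3c4, so r3c4=4.
Step 6. [r3c5∈{5}] r3c5 is down to just 5, so r3c5=5.
Step 7. [r5c2∈{4}] r5c2 is down to just 4, so r5c2=4.
Step 8. [r5c1∈{2}] r5c1 has the single candidate 2, so r5c1=2.
Step 9. [r3c6∈{1}] r3c6 has the single candidate 1. So r3c6=1.
Step 10. [r2c1∈{4}] r2c1 has the single candidate 4. So r2c1=4.
Step 11. [r3c1∈{6}] r3c1 has the single candidate 6, so r3c1=6.
Step 12. [r2c4∈{5}] r2c4 has the single candidate 5. So r2c4=5.
Step 13. [r6c2∈{6}] nothing but 6 survives at r6c2, so r6c2=6.
Step 14. [r1c3∈{3}] r1c3 is down to just 3 ⇒ r1c3=3.
Step 15. [r5c3∈{5}] only 5 remains possible at r5c3. So r5c3=5.
Step 16. [r2c6∈{3}] r2c6's peers cover all but 3, so r2c6=3.
Step 17. [r2c5∈{2}] only 2 remains possible at r2c5, so r2c5=2.
Step 18. [r5c4∈{1}] r5c4's peers cover all but 1. So r5c4=1.

Answer: 5 2 3 6 1 4 / 4 1 6 5 2 3 / 6 3 2 4 5 1 / 1 5 4 3 6 2 / 2 4 5 1 3 6 / 3 6 1 2 4 5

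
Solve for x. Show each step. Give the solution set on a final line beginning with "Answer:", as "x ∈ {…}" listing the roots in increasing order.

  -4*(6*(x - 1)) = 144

Step 1. [-4*(6*(x - 1)) = 144] -4·(inner) — divide through by -4. So div: 6*(x - 1) = -36.
Step 2. [6*(x - 1) = -36] leading coefficient 6: divide by 6, so div: x - 1 = -6.
Step 3. [x - 1 = -6] the outer -1 inverts by adding 1. So sub: x = -5.

Answer: x ∈ {-5}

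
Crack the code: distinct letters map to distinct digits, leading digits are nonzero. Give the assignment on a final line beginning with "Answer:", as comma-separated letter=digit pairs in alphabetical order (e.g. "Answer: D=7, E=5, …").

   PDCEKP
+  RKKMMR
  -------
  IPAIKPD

Step 1. [col 1: P + R ≡ D (mod 10)] no forcing yet in column 1 (carry-in 0); R=9 is free and consistent — try it. So R=9.
Step 2. [col 1: P + R ≡ D (mod 10)] several values work for D in column 1 (P + R ≡ D (mod 10), carry-in 0); try D=5 ⇒ D=5.
Step 3. [I] adding two 6-digit numbers gives at most 6+1 digits, and here it does — I is that final carry and must be 1. So I=1.
Step 4. [col 1: P + R ≡ D (mod 10)] column 1: given R=9, D=5, carry-in 0, and digits 1,5,9 already taken and all letters distinct, P+R≡D (mod 10) forces P=6. So P=6.
Step 5. [col 2: K + M ≡ P (mod 10)] M=7 is one option consistent with column 2 (K + M ≡ P (mod 10), carry-in 1) — take it ⇒ M=7.
Step 6. [col 2: K + M ≡ P (mod 10)] from column 2 (M=7, P=6, carry-in 1, digits 1,5,6,7,9 already taken and all letters distinct): K must equal 8. So K=8.
Step 7. [col 3: E + M ≡ K (mod 10)] column 3 reads E+M+carry(1)=K with M=7, K=8; with digits 1,5,6,7,8,9 already taken and all letters distinct, the only value for E is 0 ⇒ E=0.
Step 8. [col 4: C + K ≡ I (mod 10)] from column 4 (K=8, I=1, carry-in 0, digits 0,1,5,6,7,8,9 already taken and all letters distinct): C must equal 3. So C=3.
Step 9. [col 5: D + K ≡ A (mod 10)] column 5 reads D+K+carry(1)=A with D=5, K=8; with digits 0,1,3,5,6,7,8,9 already taken and all letters distinct, the only value for A is 4 ⇒ A=4.

Answer: A=4, C=3, D=5, E=0, I=1, K=8, M=7, P=6, R=9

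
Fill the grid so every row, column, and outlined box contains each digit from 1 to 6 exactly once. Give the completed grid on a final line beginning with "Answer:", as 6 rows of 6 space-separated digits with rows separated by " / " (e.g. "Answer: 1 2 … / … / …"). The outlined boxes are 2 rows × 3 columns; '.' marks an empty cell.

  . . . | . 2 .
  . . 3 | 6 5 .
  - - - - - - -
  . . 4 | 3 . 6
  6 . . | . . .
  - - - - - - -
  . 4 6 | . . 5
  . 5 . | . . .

Step 1. [r3c5∈{1}] only 1 remains possible at r3c5, so r3c5=1.
Step 2. [r3c2∈{2}] nothing but 2 survives at r3c2 ⇒ r3c2=2.
Step 3. [r2c2∈{1}] r2c2's peers cover all but 1. So r2c2=1.
Step 4. [r2c6∈{4}] only 4 remains possible at r2c6 ⇒ r2c6=4.
Step 5. [r6c3∈{1,2}] r6c3 is the only open cell in col 3 admitting 2, so r6c3=2.
Step 6. [r1c4∈{1}] r1c4's peers cover all but 1 ⇒ r1c4=1.
Step 7. [r5c5∈{3}] r5c5 has the single candidate 3. So r5c5=3.
Step 8. [r4c4∈{2,4,5}] 5 has one home in col 4: r4c4. So r4c4=5.
Step 9. [r1c3∈{5}] only 5 remains possible at r1c3. So r1c3=5.
Step 10. [r6c5∈{4,6}] row 6 places 6 nowhere but r6c5 ⇒ r6c5=6.
Step 11. [r6c6∈{1}] nothing but 1 survives at r6c6 ⇒ r6c6=1.
Step 12. [r4c2∈{3}] nothing but 3 survives at r4c2. So r4c2=3.
Step 13. [r4c5∈{4}] r4c5 has the single candidate 4, so r4c5=4.
Step 14. [r1c6∈{3}] r1c6 is down to just 3 ⇒ r1c6=3.
Step 15. [r5c4∈{2}] r5c4's peers cover all but 2. So r5c4=2.
Step 16. [r1c2∈{6}] r1c2's peers cover all but 6 ⇒ r1c2=6.
Step 17. [r4c3∈{1}] r4c3 has the single candidate 1 ⇒ r4c3=1.
Step 18. [r5c1∈{1}] r5c1 is down to just 1. So r5c1=1.
Step 19. [r3c1∈{5}] nothing but 5 survives at r3c1. So r3c1=5.
Step 20. [r6c4∈{4}] r6c4 has the single candidate 4, so r6c4=4.
Step 21. [r2c1∈{2}] r2c1 has the single candidate 2, so r2c1=2.
Step 22. [r6c1∈{3}] r6c1 is down to just 3, so r6c1=3.
Step 23. [r4c6∈{2}] only 2 remains possible at r4c6 ⇒ r4c6=2.
Step 24. [r1c1∈{4}] r1c1 is down to just 4. So r1c1=4.

Answer: 4 6 5 1 2 3 / 2 1 3 6 5 4 / 5 2 4 3 1 6 / 6 3 1 5 4 2 / 1 4 6 2 3 5 / 3 5 2 4 6 1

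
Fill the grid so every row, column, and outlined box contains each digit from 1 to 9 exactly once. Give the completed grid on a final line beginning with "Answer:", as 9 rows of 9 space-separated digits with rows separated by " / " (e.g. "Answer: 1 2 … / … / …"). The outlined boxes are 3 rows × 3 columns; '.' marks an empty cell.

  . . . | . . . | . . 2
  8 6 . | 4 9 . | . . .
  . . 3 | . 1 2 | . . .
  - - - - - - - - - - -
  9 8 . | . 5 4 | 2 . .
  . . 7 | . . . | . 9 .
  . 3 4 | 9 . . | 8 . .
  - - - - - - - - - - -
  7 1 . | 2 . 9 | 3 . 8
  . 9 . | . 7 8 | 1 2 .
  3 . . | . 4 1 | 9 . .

Step 1. [r7c5∈{6}] only 6 remains possible at r7c5, so r7c5=6.
Step 2. [r7c3∈{5}] only 5 remains possible at r7c3, so r7c3=5.
Step 3. [r9c4∈{5}] nothing but 5 survives at r9c4 ⇒ r9c4=5.
Step 4. [r8c9∈{4,5,6}] row 8 places 5 nowhere but r8c9, so r8c9=5.
Step 5. [r8c4∈{3}] r8c4 has the single candidate 3 ⇒ r8c4=3.
Step 6. [r8c1∈{4,6}] r8c1 is the only open cell in row 8 admitting 4 ⇒ r8c1=4.
Step 7. [r3c1∈{5}] r3c1's peers cover all but 5. So r3c1=5.
Step 8. [r6c8∈{1,5,6,7}] row 6 places 5 nowhere but r6c8, so r6c8=5.
Step 9. [r1c1∈{1}] nothing but 1 survives at r1c1 ⇒ r1c1=1.
Step 10. [r6c9∈{1,6,7}] row 6 places 1 nowhere but r6c9. So r6c9=1.
Step 11. [r6c6∈{6,7}] across row 6, 7 lands solely at r6c6. So r6c6=7.
Step 12. [r5c4∈{1,6,8}] across row 5, 1 lands solely at r5c4, so r5c4=1.
Step 13. [r4c4∈{6}] r4c4 has the single candidate 6. So r4c4=6.
Step 14. [r5c6∈{3}] r5c6's peers cover all but 3, so r5c6=3.
Step 15. [r1c6∈{5,6}] across col 6, 6 lands solely at r1c6, so r1c6=6.
Step 16. [r3c9∈{4,6,7,9}] row 3 places 9 nowhere but r3c9, so r3c9=9.
Step 17. [r1c7∈{4,5,7}] row 1 places 5 nowhere but r1c7. So r1c7=5.
Step 18. [r2c7∈{7}] r2c7 is down to just 7, so r2c7=7.
Step 19. [r2c9∈{3}] r2c9 has the single candidate 3, so r2c9=3.
Step 20. [r7c8∈{4}] r7c8 has the single candidate 4, so r7c8=4.
Step 21. [r1c8∈{8}] r1c8 is down to just 8 ⇒ r1c8=8.
Step 22. [r3c7∈{4,6}] in box 3, 4 fits only at r3c7 ⇒ r3c7=4.
Step 23. [r1c4∈{7}] r1c4's peers cover all but 7. So r1c4=7.
Step 24. [r5c7∈{6}] r5c7 is down to just 6 ⇒ r5c7=6.
Step 25. [r9c9∈{6,7}] 6 has one home in col 9: r9c9. So r9c9=6.
Step 26. [r5c1∈{2}] r5c1 has the single candidate 2, so r5c1=2.
Step 27. [r9c3∈{2,8}] in row 9, 8 fits only at r9c3 ⇒ r9c3=8.
Step 28. [r4c9∈{7}] r4c9 has the single candidate 7, so r4c9=7.
Step 29. [r6c5∈{2}] r6c5 is down to just 2 ⇒ r6c5=2.
Step 30. [r2c3∈{2}] r2c3 is down to just 2, so r2c3=2.
Step 31. [r5c9∈{4}] r5c9's peers cover all but 4, so r5c9=4.
Step 32. [r5c5∈{8}] r5c5 is down to just 8. So r5c5=8.
Step 33. [r9c8∈{7}] r9c8 is down to just 7. So r9c8=7.
Step 34. [r8c3∈{6}] only 6 remains possible at r8c3. So r8c3=6.
Step 35. [r3c8∈{6}] only 6 remains possible at r3c8, so r3c8=6.
Step 36. [r4c3∈{1}] r4c3 is down to just 1 ⇒ r4c3=1.
Step 37. [r3c2∈{7}] only 7 remains possible at r3c2. So r3c2=7.
Step 38. [r4c8∈{3}] r4c8 has the single candidate 3, so r4c8=3.
Step 39. [r3c4∈{8}] r3c4's peers cover all but 8. So r3c4=8.
Step 40. [r1c3∈{9}] nothing but 9 survives at r1c3 ⇒ r1c3=9.
Step 41. [r1c5∈{3}] r1c5 has the single candidate 3. So r1c5=3.
Step 42. [r2c8∈{1}] nothing but 1 survives at r2c8, so r2c8=1.
Step 43. [r5c2∈{5}] only 5 remains possible at r5c2. So r5c2=5.
Step 44. [r2c6∈{5}] r2c6's peers cover all but 5, so r2c6=5.
Step 45. [r6c1∈{6}] nothing but 6 survives at r6c1 ⇒ r6c1=6.
Step 46. [r1c2∈{4}] r1c2 has the single candidate 4 ⇒ r1c2=4.
Step 47. [r9c2∈{2}] r9c2's peers cover all but 2 ⇒ r9c2=2.

Answer: 1 4 9 7 3 6 5 8 2 / 8 6 2 4 9 5 7 1 3 / 5 7 3 8 1 2 4 6 9 / 9 8 1 6 5 4 2 3 7 / 2 5 7 1 8 3 6 9 4 / 6 3 4 9 2 7 8 5 1 / 7 1 5 2 6 9 3 4 8 / 4 9 6 3 7 8 1 2 5 / 3 2 8 5 4 1 9 7 6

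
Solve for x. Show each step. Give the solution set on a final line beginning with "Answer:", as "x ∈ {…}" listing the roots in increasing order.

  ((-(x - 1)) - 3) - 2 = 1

Step 1. [((-(x - 1)) - 3) - 2 = 1] peel the -2: add 2 from each side. So sub: (-(x - 1)) - 3 = 3.
Step 2. [(-(x - 1)) - 3 = 3] -3 is outermost — add 3 both sides ⇒ sub: -(x - 1) = 6.
Step 3. [-(x - 1) = 6] flip signs both sides. So neg: x - 1 = -6.
Step 4. [x - 1 = -6] the outer -1 inverts by adding 1, so sub: x = -5.

Answer: x ∈ {-5}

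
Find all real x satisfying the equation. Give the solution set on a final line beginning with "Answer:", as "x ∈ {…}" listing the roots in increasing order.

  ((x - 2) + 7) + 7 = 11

Step 1. [((x - 2) + 7) + 7 = 11] the outer +7 inverts by subtracting 7. So sub: (x - 2) + 7 = 4.
Step 2. [(x - 2) + 7 = 4] +7 is outermost — subtract 7 both sides, so sub: x - 2 = -3.
Step 3. [x - 2 = -3] the outer -2 inverts by adding 2 ⇒ sub: x = -1.

Answer: x ∈ {-1}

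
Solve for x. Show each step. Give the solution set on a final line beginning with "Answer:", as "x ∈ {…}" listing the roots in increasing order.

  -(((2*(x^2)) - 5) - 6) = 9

Step 1. [-(((2*(x^2)) - 5) - 6) = 9] leading − — multiply by −1. So neg: ((2*(x^2)) - 5) - 6 = -9.
Step 2. [((2*(x^2)) - 5) - 6 = -9] the outer -6 inverts by adding 6. So sub: (2*(x^2)) - 5 = -3.
Step 3. [(2*(x^2)) - 5 = -3] -5 is outermost — add 5 both sides ⇒ sub: 2*(x^2) = 2.
Step 4. [2*(x^2) = 2] 2 out front; divide by 2, so div: x^2 = 1.
Step 5. [x^2 = 1] √ both sides: 1 ≥ 0 gives two branches ⇒ sqrt: x = 1 or -1.

Answer: x ∈ {-1, 1}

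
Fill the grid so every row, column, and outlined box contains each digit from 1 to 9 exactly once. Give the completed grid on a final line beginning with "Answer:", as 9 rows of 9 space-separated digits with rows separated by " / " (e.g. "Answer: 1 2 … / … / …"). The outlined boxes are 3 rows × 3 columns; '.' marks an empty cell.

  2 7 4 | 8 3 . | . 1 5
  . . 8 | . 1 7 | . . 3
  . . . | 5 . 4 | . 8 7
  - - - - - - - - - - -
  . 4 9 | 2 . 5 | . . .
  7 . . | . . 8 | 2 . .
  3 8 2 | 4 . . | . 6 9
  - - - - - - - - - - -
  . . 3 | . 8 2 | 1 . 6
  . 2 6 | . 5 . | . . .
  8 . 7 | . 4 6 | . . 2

Step 1. [r8c6∈{1,3,9}] r8c6 is the only open cell in col 6 admitting 3. So r8c6=3.
Step 2. [r5c4∈{1,3,6,9}] col 4 places 3 nowhere but r5c4 ⇒ r5c4=3.
Step 3. [r2c4∈{6,9}] r2c4 is the only open cell in col 4 admitting 6 ⇒ r2c4=6.
Step 4. [r6c7∈{5,7}] 5 has one home in row 6: r6c7, so r6c7=5.
Step 5. [r5c8∈{4}] only 4 remains possible at r5c8 ⇒ r5c8=4.
Step 6. [r3c2∈{1,3,6,9}] r3c2 is the only open cell in row 3 admitting 3. So r3c2=3.
Step 7. [r5c2∈{1,5,6}] 6 has one home in col 2: r5c2, so r5c2=6.
Step 8. [r9c2∈{1,5,9}] r9c2 is the only open cell in col 2 admitting 1. So r9c2=1.
Step 9. [r9c4∈{9}] r9c4 is down to just 9. So r9c4=9.
Step 10. [r8c9∈{4,8}] col 9 places 4 nowhere but r8c9 ⇒ r8c9=4.
Step 11. [r8c1∈{9}] r8c1 is down to just 9 ⇒ r8c1=9.
Step 12. [r8c8∈{7}] r8c8 has the single candidate 7. So r8c8=7.
Step 13. [r2c2∈{5,9}] r2c2 is the only open cell in col 2 admitting 9. So r2c2=9.
Step 14. [r4c1∈{1}] nothing but 1 survives at r4c1, so r4c1=1.
Step 15. [r4c7∈{3,7,8}] r4c7 is the only open cell in col 7 admitting 7. So r4c7=7.
Step 16. [r1c7∈{6,9}] row 1 places 6 nowhere but r1c7. So r1c7=6.
Step 17. [r9c8∈{3,5}] across row 9, 5 lands solely at r9c8 ⇒ r9c8=5.
Step 18. [r3c7∈{9}] only 9 remains possible at r3c7. So r3c7=9.
Step 19. [r7c1∈{4,5}] r7c1 is the only open cell in row 7 admitting 4 ⇒ r7c1=4.
Step 20. [r5c3∈{5}] only 5 remains possible at r5c3, so r5c3=5.
Step 21. [r7c4∈{7}] r7c4 has the single candidate 7 ⇒ r7c4=7.
Step 22. [r2c8∈{2}] r2c8 has the single candidate 2. So r2c8=2.
Step 23. [r7c2∈{5}] r7c2's peers cover all but 5, so r7c2=5.
Step 24. [r7c8∈{9}] r7c8 has the single candidate 9 ⇒ r7c8=9.
Step 25. [r9c7∈{3}] r9c7's peers cover all but 3. So r9c7=3.
Step 26. [r1c6∈{9}] r1c6's peers cover all but 9. So r1c6=9.
Step 27. [r2c7∈{4}] r2c7 has the single candidate 4. So r2c7=4.
Step 28. [r6c5∈{7}] r6c5 has the single candidate 7, so r6c5=7.
Step 29. [r4c8∈{3}] only 3 remains possible at r4c8 ⇒ r4c8=3.
Step 30. [r8c7∈{8}] r8c7 is down to just 8. So r8c7=8.
Step 31. [r3c5∈{2}] nothing but 2 survives at r3c5. So r3c5=2.
Step 32. [r4c5∈{6}] r4c5 has the single candidate 6, so r4c5=6.
Step 33. [r5c9∈{1}] only 1 remains possible at r5c9 ⇒ r5c9=1.
Step 34. [r5c5∈{9}] r5c5 has the single candidate 9. So r5c5=9.
Step 35. [r3c3∈{1}] nothing but 1 survives at r3c3. So r3c3=1.
Step 36. [r6c6∈{1}] r6c6 has the single candidate 1, so r6c6=1.
Step 37. [r4c9∈{8}] nothing but 8 survives at r4c9, so r4c9=8.
Step 38. [r3c1∈{6}] nothing but 6 survives at r3c1 ⇒ r3c1=6.
Step 39. [r8c4∈{1}] r8c4 has the single candidate 1. So r8c4=1.
Step 40. [r2c1∈{5}] only 5 remains possible at r2c1. So r2c1=5.

Answer: 2 7 4 8 3 9 6 1 5 / 5 9 8 6 1 7 4 2 3 / 6 3 1 5 2 4 9 8 7 / 1 4 9 2 6 5 7 3 8 / 7 6 5 3 9 8 2 4 1 / 3 8 2 4 7 1 5 6 9 / 4 5 3 7 8 2 1 9 6 / 9 2 6 1 5 3 8 7 4 / 8 1 7 9 4 6 3 5 2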